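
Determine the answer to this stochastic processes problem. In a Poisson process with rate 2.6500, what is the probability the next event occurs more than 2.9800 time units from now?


P(X > t) = exp(-lambda * t)
= exp(-2.6500 * 2.9800)
= exp(-7.8970) = 3.7186e-04

3.7186e-04


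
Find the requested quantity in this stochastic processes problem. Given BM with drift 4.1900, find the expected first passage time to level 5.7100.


Expected first passage time = a/mu
= 5.7100/4.1900
= 1.3628

1.3628


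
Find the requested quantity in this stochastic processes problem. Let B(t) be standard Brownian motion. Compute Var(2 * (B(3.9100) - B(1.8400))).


Var(alpha*(B(t)-B(s))) = alpha^2 * (t-s)
= 2^2 * (3.9100 - 1.8400)
= 4 * 2.0700
= 8.2800

8.2800


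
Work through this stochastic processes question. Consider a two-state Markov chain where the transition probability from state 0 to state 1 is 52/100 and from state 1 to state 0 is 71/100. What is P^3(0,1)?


Computing P^3 by matrix multiplication.
P = [[0.4800, 0.5200], [0.7100, 0.2900]]
After raising P to the power 3:
P^3(0,1) = 0.4279

0.4279


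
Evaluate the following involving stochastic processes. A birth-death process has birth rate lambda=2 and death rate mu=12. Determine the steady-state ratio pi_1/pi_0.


For birth-death process, pi_n/pi_0 = (lambda/mu)^n
= (2/12)^1
= 0.1667

0.1667


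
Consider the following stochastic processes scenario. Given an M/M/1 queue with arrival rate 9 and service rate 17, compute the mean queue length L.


rho = 9/17 = 0.5294
L = rho/(1-rho)
= 0.5294/0.4706
= 1.1250

1.1250


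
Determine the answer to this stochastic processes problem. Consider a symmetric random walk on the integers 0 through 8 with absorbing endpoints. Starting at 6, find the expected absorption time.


For symmetric RW on 0,...,N with absorbing barriers, E(i) = i*(N-i)
E(6) = 6 * 2 = 12

12


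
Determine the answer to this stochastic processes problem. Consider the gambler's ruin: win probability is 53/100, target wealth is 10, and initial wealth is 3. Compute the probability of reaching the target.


Gambler's ruin formula:
r = q/p = 0.4700/0.5300 = 0.8868
P(win) = (1 - r^i)/(1 - r^N)
= (1 - 0.8868^3)/(1 - 0.8868^10)
= 0.4328

0.4328


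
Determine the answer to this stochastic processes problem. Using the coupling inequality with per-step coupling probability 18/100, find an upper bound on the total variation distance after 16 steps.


TV distance bound <= (1-delta)^n
= (1 - 0.1800)^16
= 0.8200^16
= 0.0418

0.0418


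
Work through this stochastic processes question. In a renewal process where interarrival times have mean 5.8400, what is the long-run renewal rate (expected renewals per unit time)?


Long-run renewal rate = 1/E(X)
= 1/5.8400
= 0.1712

0.1712


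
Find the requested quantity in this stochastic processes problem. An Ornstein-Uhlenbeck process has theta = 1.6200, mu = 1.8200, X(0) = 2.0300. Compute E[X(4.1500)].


E[X(t)] = mu + (X(0) - mu)*exp(-theta*t)
= 1.8200 + (2.0300 - 1.8200)*exp(-1.6200*4.1500)
= 1.8200 + 0.2100 * 0.0012
= 1.8203

1.8203


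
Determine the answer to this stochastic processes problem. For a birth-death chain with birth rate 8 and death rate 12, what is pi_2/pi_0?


For birth-death process, pi_n/pi_0 = (lambda/mu)^n
= (8/12)^2
= 0.4444

0.4444


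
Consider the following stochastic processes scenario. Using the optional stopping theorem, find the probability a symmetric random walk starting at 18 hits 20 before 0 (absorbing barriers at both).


By optional stopping theorem: E(M at tau) = M(0) = 18
P(hit 20)*20 + P(hit 0)*0 = 18
P(hit 20) = (18 - 0)/(20 - 0) = 9/10 = 0.9000

0.9000


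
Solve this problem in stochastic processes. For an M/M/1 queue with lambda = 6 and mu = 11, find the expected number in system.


rho = 6/11 = 0.5455
L = rho/(1-rho)
= 0.5455/0.4545
= 1.2000

1.2000


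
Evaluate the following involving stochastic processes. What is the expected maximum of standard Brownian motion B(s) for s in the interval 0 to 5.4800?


E(max B(s)) = sqrt(2t/pi)
= sqrt(2*5.4800/pi)
= sqrt(3.4887)
= 1.8678

1.8678


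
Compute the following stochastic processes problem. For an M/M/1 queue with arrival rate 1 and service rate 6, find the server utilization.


rho = lambda/mu
= 1/6
= 0.1667

0.1667


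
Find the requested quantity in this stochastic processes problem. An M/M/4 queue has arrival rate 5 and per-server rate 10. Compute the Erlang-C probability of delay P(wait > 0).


a = lambda/mu = 0.5000
rho = a/c = 0.1250
Erlang-C formula applied:
C(c,a) = 0.0018

0.0018


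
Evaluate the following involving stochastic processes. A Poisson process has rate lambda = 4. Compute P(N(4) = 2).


P(N(t)=k) = (lambda*t)^k * exp(-lambda*t) / k!
lambda*t = 16
= 16^2 * exp(-16) / 2!
= 256 * 1.1254e-07 / 2
= 1.4405e-05

1.4405e-05


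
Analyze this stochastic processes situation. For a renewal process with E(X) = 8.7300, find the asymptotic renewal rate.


Long-run renewal rate = 1/E(X)
= 1/8.7300
= 0.1145

0.1145


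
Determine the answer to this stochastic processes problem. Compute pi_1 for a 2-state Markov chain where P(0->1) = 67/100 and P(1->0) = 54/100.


Stationary distribution: pi_0 = p10/(p01+p10), pi_1 = p01/(p01+p10)
p01 = 0.6700, p10 = 0.5400
pi_1 = 0.5537

0.5537


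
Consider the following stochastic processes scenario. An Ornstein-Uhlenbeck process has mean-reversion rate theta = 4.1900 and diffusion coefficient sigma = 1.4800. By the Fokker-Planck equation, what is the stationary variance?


Stationary variance = sigma^2 / (2*theta)
= 1.4800^2 / (2*4.1900)
= 2.1904 / 8.3800
= 0.2614

0.2614


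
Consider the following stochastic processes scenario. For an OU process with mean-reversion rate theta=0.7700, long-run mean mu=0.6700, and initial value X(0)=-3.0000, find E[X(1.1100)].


E[X(t)] = mu + (X(0) - mu)*exp(-theta*t)
= 0.6700 + (-3.0000 - 0.6700)*exp(-0.7700*1.1100)
= 0.6700 + -3.6700 * 0.4254
= -0.8913

-0.8913


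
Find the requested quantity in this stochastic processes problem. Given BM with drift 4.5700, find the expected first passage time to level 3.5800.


Expected first passage time = a/mu
= 3.5800/4.5700
= 0.7834

0.7834


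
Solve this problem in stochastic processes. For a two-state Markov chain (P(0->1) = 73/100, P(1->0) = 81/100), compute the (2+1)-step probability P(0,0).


P^3 = P^2 * P^1
Computing via matrix multiplication of the transition matrix.
Entry (0,0) of P^3 = 0.4513

0.4513


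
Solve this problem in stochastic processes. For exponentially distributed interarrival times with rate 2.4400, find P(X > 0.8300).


P(X > t) = exp(-lambda * t)
= exp(-2.4400 * 0.8300)
= exp(-2.0252) = 0.1320

0.1320


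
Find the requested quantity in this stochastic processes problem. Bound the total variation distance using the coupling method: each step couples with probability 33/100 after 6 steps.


TV distance bound <= (1-delta)^n
= (1 - 0.3300)^6
= 0.6700^6
= 0.0905

0.0905


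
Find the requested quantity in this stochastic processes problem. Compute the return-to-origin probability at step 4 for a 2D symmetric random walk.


P = C(4,2)^2 / 4^4
= 6^2 / 256
= 36 / 256
= 0.1406

0.1406


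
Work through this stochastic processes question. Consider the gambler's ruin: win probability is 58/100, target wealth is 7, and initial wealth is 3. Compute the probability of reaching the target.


Gambler's ruin formula:
r = q/p = 0.4200/0.5800 = 0.7241
P(win) = (1 - r^i)/(1 - r^N)
= (1 - 0.7241^3)/(1 - 0.7241^7)
= 0.6926

0.6926


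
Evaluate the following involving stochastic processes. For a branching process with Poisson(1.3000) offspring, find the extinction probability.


Since mu = 1.3000 > 1, extinction prob q < 1.
Solve s = exp(mu*(s-1)) iteratively.
q = 0.5770

0.5770


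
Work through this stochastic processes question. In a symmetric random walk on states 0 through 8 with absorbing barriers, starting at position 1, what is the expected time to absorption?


For symmetric RW on 0,...,N with absorbing barriers, E(i) = i*(N-i)
E(1) = 1 * 7 = 7

7


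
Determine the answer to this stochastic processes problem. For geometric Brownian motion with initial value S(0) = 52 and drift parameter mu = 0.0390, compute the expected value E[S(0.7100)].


E[S(t)] = S(0) * exp(mu * t)
= 52 * exp(0.0390 * 0.7100)
= 52 * 1.0281
= 53.4600

53.4600


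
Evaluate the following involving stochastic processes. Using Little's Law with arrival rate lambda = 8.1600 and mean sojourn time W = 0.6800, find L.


Little's Law: L = lambda * W
= 8.1600 * 0.6800
= 5.5488

5.5488


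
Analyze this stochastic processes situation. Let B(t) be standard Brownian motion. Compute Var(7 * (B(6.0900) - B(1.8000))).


Var(alpha*(B(t)-B(s))) = alpha^2 * (t-s)
= 7^2 * (6.0900 - 1.8000)
= 49 * 4.2900
= 210.2100

210.2100


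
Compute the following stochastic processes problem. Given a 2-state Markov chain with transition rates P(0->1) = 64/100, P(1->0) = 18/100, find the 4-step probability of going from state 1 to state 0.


Computing P^4 by matrix multiplication.
P = [[0.3600, 0.6400], [0.1800, 0.8200]]
After raising P to the power 4:
P^4(1,0) = 0.2193

0.2193


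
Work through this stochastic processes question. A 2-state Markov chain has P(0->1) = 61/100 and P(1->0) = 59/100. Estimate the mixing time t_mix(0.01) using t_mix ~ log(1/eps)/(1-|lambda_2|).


lambda_2 = |1 - p01 - p10| = |1 - 0.6100 - 0.5900| = 0.2000
t_mix ~ log(1/eps)/(1 - |lambda_2|)
= log(100)/(1 - 0.2000) = 4.6052/0.8000
= 5.7565

5.7565


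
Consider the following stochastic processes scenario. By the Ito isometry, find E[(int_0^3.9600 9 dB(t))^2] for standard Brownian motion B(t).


By Ito isometry: E[(int f dB)^2] = int f^2 dt
= 9^2 * 3.9600
= 81 * 3.9600 = 320.7600

320.7600


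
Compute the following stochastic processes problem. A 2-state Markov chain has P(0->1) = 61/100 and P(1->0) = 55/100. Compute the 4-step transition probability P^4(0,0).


Computing P^4 by matrix multiplication.
P = [[0.3900, 0.6100], [0.5500, 0.4500]]
After raising P to the power 4:
P^4(0,0) = 0.4745

0.4745


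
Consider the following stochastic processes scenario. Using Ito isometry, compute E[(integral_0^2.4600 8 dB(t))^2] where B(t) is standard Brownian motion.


By Ito isometry: E[(int f dB)^2] = int f^2 dt
= 8^2 * 2.4600
= 64 * 2.4600 = 157.4400

157.4400


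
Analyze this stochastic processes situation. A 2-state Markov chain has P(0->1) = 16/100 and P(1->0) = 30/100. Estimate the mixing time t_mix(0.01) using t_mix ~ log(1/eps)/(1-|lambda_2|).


lambda_2 = |1 - p01 - p10| = |1 - 0.1600 - 0.3000| = 0.5400
t_mix ~ log(1/eps)/(1 - |lambda_2|)
= log(100)/(1 - 0.5400) = 4.6052/0.4600
= 10.0112

10.0112


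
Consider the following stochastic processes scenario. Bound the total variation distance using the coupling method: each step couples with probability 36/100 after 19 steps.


TV distance bound <= (1-delta)^n
= (1 - 0.3600)^19
= 0.6400^19
= 2.0769e-04

2.0769e-04


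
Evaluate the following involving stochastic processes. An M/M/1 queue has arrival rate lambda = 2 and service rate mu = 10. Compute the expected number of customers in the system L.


rho = 2/10 = 0.2000
L = rho/(1-rho)
= 0.2000/0.8000
= 0.2500

0.2500


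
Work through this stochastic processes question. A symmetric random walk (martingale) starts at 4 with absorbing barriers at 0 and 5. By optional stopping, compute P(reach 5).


By optional stopping theorem: E(M at tau) = M(0) = 4
P(hit 5)*5 + P(hit 0)*0 = 4
P(hit 5) = (4 - 0)/(5 - 0) = 4/5 = 0.8000

0.8000


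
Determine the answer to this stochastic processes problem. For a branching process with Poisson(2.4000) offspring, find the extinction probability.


Since mu = 2.4000 > 1, extinction prob q < 1.
Solve s = exp(mu*(s-1)) iteratively.
q = 0.1214

0.1214


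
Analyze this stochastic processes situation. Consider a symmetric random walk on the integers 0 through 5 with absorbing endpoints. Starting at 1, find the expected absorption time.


For symmetric RW on 0,...,N with absorbing barriers, E(i) = i*(N-i)
E(1) = 1 * 4 = 4

4


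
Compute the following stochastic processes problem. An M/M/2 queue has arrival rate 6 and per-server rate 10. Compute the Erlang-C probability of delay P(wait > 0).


a = lambda/mu = 0.6000
rho = a/c = 0.3000
Erlang-C formula applied:
C(c,a) = 0.1385

0.1385


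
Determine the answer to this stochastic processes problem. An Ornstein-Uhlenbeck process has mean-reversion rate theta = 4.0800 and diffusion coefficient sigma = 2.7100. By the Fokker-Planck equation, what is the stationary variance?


Stationary variance = sigma^2 / (2*theta)
= 2.7100^2 / (2*4.0800)
= 7.3441 / 8.1600
= 0.9000

0.9000


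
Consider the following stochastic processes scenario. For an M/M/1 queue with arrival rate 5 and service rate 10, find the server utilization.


rho = lambda/mu
= 5/10
= 0.5000

0.5000


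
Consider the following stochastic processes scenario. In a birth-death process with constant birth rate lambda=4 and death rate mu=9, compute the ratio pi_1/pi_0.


For birth-death process, pi_n/pi_0 = (lambda/mu)^n
= (4/9)^1
= 0.4444

0.4444


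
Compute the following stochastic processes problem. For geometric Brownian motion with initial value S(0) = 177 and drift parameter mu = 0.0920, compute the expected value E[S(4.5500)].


E[S(t)] = S(0) * exp(mu * t)
= 177 * exp(0.0920 * 4.5500)
= 177 * 1.5198
= 269.0103

269.0103


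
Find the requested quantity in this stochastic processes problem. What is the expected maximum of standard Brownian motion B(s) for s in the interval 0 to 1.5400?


E(max B(s)) = sqrt(2t/pi)
= sqrt(2*1.5400/pi)
= sqrt(0.9804)
= 0.9901

0.9901


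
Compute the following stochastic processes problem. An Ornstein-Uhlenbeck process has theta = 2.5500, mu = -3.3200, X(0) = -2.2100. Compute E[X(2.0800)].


E[X(t)] = mu + (X(0) - mu)*exp(-theta*t)
= -3.3200 + (-2.2100 - -3.3200)*exp(-2.5500*2.0800)
= -3.3200 + 1.1100 * 0.0050
= -3.3145

-3.3145


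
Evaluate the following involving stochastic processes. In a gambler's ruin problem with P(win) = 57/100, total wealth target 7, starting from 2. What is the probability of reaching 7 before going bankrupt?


Gambler's ruin formula:
r = q/p = 0.4300/0.5700 = 0.7544
P(win) = (1 - r^i)/(1 - r^N)
= (1 - 0.7544^2)/(1 - 0.7544^7)
= 0.5005

0.5005


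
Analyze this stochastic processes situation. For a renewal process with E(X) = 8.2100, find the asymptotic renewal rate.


Long-run renewal rate = 1/E(X)
= 1/8.2100
= 0.1218

0.1218


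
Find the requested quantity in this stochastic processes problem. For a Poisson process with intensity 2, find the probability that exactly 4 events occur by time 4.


P(N(t)=k) = (lambda*t)^k * exp(-lambda*t) / k!
lambda*t = 8
= 8^4 * exp(-8) / 4!
= 4096 * 3.3546e-04 / 24
= 0.0573

0.0573


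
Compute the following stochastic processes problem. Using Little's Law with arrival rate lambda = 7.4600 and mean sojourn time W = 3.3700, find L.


Little's Law: L = lambda * W
= 7.4600 * 3.3700
= 25.1402

25.1402


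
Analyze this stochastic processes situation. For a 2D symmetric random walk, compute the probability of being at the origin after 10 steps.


P = C(10,5)^2 / 4^10
= 252^2 / 1048576
= 63504 / 1048576
= 0.0606

0.0606


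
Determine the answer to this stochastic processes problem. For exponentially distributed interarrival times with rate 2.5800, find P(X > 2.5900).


P(X > t) = exp(-lambda * t)
= exp(-2.5800 * 2.5900)
= exp(-6.6822) = 0.0013

0.0013


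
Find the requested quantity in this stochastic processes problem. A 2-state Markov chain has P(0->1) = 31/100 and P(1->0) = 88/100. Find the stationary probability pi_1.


Stationary distribution: pi_0 = p10/(p01+p10), pi_1 = p01/(p01+p10)
p01 = 0.3100, p10 = 0.8800
pi_1 = 0.2605

0.2605


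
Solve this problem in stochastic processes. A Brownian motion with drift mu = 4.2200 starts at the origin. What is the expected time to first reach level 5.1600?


Expected first passage time = a/mu
= 5.1600/4.2200
= 1.2227

1.2227


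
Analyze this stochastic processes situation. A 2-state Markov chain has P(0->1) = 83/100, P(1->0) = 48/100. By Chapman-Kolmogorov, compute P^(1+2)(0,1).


P^3 = P^1 * P^2
Computing via matrix multiplication of the transition matrix.
Entry (0,1) of P^3 = 0.6525

0.6525


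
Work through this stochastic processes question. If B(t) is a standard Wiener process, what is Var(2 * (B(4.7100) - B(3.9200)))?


Var(alpha*(B(t)-B(s))) = alpha^2 * (t-s)
= 2^2 * (4.7100 - 3.9200)
= 4 * 0.7900
= 3.1600

3.1600


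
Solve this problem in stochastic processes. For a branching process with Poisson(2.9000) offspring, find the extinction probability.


Since mu = 2.9000 > 1, extinction prob q < 1.
Solve s = exp(mu*(s-1)) iteratively.
q = 0.0668

0.0668


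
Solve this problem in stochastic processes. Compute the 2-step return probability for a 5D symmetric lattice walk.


P(return in 2 steps) = P(reverse first step) = 1/(2d)
= 1/10
= 0.1000

0.1000


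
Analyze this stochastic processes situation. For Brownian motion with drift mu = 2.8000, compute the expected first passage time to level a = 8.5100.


Expected first passage time = a/mu
= 8.5100/2.8000
= 3.0393

3.0393


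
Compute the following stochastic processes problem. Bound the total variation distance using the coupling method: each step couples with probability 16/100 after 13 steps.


TV distance bound <= (1-delta)^n
= (1 - 0.1600)^13
= 0.8400^13
= 0.1037

0.1037


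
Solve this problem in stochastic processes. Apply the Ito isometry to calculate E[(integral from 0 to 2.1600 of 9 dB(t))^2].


By Ito isometry: E[(int f dB)^2] = int f^2 dt
= 9^2 * 2.1600
= 81 * 2.1600 = 174.9600

174.9600


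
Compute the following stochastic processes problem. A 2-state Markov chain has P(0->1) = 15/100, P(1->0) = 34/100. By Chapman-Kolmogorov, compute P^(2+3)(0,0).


P^5 = P^2 * P^3
Computing via matrix multiplication of the transition matrix.
Entry (0,0) of P^5 = 0.7044

0.7044


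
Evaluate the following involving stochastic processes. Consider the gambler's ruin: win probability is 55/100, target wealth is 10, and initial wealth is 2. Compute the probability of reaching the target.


Gambler's ruin formula:
r = q/p = 0.4500/0.5500 = 0.8182
P(win) = (1 - r^i)/(1 - r^N)
= (1 - 0.8182^2)/(1 - 0.8182^10)
= 0.3819

0.3819


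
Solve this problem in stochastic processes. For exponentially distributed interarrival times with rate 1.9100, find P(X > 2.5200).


P(X > t) = exp(-lambda * t)
= exp(-1.9100 * 2.5200)
= exp(-4.8132) = 0.0081

0.0081


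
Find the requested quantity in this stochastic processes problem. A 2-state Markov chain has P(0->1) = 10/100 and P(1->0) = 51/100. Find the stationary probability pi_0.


Stationary distribution: pi_0 = p10/(p01+p10), pi_1 = p01/(p01+p10)
p01 = 0.1000, p10 = 0.5100
pi_0 = 0.8361

0.8361


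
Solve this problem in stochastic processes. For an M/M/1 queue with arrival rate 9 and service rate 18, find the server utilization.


rho = lambda/mu
= 9/18
= 0.5000

0.5000


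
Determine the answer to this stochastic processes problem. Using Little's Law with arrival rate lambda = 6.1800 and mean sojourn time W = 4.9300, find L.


Little's Law: L = lambda * W
= 6.1800 * 4.9300
= 30.4674

30.4674


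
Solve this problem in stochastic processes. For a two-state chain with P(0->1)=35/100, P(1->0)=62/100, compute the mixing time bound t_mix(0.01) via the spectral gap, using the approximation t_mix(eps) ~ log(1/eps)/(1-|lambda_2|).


lambda_2 = |1 - p01 - p10| = |1 - 0.3500 - 0.6200| = 0.0300
t_mix ~ log(1/eps)/(1 - |lambda_2|)
= log(100)/(1 - 0.0300) = 4.6052/0.9700
= 4.7476

4.7476


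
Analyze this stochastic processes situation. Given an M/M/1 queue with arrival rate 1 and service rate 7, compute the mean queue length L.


rho = 1/7 = 0.1429
L = rho/(1-rho)
= 0.1429/0.8571
= 0.1667

0.1667


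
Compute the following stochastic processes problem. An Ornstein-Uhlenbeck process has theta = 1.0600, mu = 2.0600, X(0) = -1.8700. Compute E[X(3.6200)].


E[X(t)] = mu + (X(0) - mu)*exp(-theta*t)
= 2.0600 + (-1.8700 - 2.0600)*exp(-1.0600*3.6200)
= 2.0600 + -3.9300 * 0.0216
= 1.9753

1.9753


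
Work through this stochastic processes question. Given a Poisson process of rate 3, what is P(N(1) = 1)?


P(N(t)=k) = (lambda*t)^k * exp(-lambda*t) / k!
lambda*t = 3
= 3^1 * exp(-3) / 1!
= 3 * 0.0498 / 1
= 0.1494

0.1494


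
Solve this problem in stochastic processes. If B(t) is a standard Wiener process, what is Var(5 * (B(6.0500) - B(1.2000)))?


Var(alpha*(B(t)-B(s))) = alpha^2 * (t-s)
= 5^2 * (6.0500 - 1.2000)
= 25 * 4.8500
= 121.2500

121.2500


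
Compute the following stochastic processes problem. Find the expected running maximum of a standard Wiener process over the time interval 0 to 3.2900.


E(max B(s)) = sqrt(2t/pi)
= sqrt(2*3.2900/pi)
= sqrt(2.0945)
= 1.4472

1.4472


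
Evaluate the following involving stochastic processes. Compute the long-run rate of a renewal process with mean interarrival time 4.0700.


Long-run renewal rate = 1/E(X)
= 1/4.0700
= 0.2457

0.2457


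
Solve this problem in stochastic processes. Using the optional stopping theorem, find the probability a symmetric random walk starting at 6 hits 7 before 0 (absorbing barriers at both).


By optional stopping theorem: E(M at tau) = M(0) = 6
P(hit 7)*7 + P(hit 0)*0 = 6
P(hit 7) = (6 - 0)/(7 - 0) = 6/7 = 0.8571

0.8571


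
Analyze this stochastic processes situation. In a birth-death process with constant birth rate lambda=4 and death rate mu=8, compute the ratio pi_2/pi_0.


For birth-death process, pi_n/pi_0 = (lambda/mu)^n
= (4/8)^2
= 0.2500

0.2500


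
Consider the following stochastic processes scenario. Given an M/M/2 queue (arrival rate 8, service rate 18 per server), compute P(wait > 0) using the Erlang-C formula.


a = lambda/mu = 0.4444
rho = a/c = 0.2222
Erlang-C formula applied:
C(c,a) = 0.0808

0.0808


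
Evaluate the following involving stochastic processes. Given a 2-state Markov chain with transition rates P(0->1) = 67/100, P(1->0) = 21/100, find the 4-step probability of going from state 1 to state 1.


Computing P^4 by matrix multiplication.
P = [[0.3300, 0.6700], [0.2100, 0.7900]]
After raising P to the power 4:
P^4(1,1) = 0.7614

0.7614


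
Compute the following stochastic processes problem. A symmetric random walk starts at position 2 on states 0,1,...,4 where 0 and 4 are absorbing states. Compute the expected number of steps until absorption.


For symmetric RW on 0,...,N with absorbing barriers, E(i) = i*(N-i)
E(2) = 2 * 2 = 4

4


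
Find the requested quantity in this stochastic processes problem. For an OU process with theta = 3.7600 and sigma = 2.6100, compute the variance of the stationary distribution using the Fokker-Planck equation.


Stationary variance = sigma^2 / (2*theta)
= 2.6100^2 / (2*3.7600)
= 6.8121 / 7.5200
= 0.9059

0.9059


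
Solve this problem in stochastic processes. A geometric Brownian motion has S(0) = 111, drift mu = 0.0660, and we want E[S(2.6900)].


E[S(t)] = S(0) * exp(mu * t)
= 111 * exp(0.0660 * 2.6900)
= 111 * 1.1943
= 132.5646

132.5646


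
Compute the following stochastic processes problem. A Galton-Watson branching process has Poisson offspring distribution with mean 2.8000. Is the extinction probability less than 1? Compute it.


Since mu = 2.8000 > 1, extinction prob q < 1.
Solve s = exp(mu*(s-1)) iteratively.
q = 0.0750

0.0750


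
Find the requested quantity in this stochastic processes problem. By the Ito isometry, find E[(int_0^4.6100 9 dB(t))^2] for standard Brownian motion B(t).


By Ito isometry: E[(int f dB)^2] = int f^2 dt
= 9^2 * 4.6100
= 81 * 4.6100 = 373.4100

373.4100


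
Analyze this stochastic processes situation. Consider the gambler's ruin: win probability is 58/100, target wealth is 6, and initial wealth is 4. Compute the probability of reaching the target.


Gambler's ruin formula:
r = q/p = 0.4200/0.5800 = 0.7241
P(win) = (1 - r^i)/(1 - r^N)
= (1 - 0.7241^4)/(1 - 0.7241^6)
= 0.8472

0.8472


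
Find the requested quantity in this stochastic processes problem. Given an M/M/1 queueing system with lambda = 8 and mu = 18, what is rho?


rho = lambda/mu
= 8/18
= 0.4444

0.4444


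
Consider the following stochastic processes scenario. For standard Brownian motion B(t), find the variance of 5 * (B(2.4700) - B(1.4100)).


Var(alpha*(B(t)-B(s))) = alpha^2 * (t-s)
= 5^2 * (2.4700 - 1.4100)
= 25 * 1.0600
= 26.5000

26.5000


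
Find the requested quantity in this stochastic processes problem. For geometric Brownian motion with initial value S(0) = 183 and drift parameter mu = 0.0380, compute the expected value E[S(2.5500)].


E[S(t)] = S(0) * exp(mu * t)
= 183 * exp(0.0380 * 2.5500)
= 183 * 1.1018
= 201.6203

201.6203


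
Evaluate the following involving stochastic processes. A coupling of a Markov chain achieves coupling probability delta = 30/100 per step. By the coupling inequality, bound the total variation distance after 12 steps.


TV distance bound <= (1-delta)^n
= (1 - 0.3000)^12
= 0.7000^12
= 0.0138

0.0138


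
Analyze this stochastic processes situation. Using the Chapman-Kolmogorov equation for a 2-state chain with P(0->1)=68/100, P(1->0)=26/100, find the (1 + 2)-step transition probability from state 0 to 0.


P^3 = P^1 * P^2
Computing via matrix multiplication of the transition matrix.
Entry (0,0) of P^3 = 0.2768

0.2768


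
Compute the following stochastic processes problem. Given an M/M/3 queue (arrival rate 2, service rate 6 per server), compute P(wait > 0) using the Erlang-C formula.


a = lambda/mu = 0.3333
rho = a/c = 0.1111
Erlang-C formula applied:
C(c,a) = 0.0050

0.0050


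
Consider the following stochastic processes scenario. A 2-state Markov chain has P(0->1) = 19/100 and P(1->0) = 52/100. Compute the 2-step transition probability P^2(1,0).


Computing P^2 by matrix multiplication.
P = [[0.8100, 0.1900], [0.5200, 0.4800]]
After raising P to the power 2:
P^2(1,0) = 0.6708

0.6708


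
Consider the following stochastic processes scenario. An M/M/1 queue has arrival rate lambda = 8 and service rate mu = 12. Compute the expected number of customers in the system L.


rho = 8/12 = 0.6667
L = rho/(1-rho)
= 0.6667/0.3333
= 2.0000

2.0000


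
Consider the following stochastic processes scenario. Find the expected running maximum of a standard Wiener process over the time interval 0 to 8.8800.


E(max B(s)) = sqrt(2t/pi)
= sqrt(2*8.8800/pi)
= sqrt(5.6532)
= 2.3776

2.3776


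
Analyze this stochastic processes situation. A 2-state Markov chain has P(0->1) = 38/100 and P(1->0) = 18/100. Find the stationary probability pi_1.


Stationary distribution: pi_0 = p10/(p01+p10), pi_1 = p01/(p01+p10)
p01 = 0.3800, p10 = 0.1800
pi_1 = 0.6786

0.6786


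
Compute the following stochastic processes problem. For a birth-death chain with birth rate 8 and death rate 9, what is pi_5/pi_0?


For birth-death process, pi_n/pi_0 = (lambda/mu)^n
= (8/9)^5
= 0.5549

0.5549


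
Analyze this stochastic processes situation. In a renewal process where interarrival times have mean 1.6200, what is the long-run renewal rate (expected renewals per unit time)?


Long-run renewal rate = 1/E(X)
= 1/1.6200
= 0.6173

0.6173


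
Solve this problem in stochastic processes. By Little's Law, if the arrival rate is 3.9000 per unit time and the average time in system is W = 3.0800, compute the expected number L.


Little's Law: L = lambda * W
= 3.9000 * 3.0800
= 12.0120

12.0120


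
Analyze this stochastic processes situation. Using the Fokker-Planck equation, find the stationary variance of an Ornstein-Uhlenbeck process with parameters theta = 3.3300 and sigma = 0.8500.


Stationary variance = sigma^2 / (2*theta)
= 0.8500^2 / (2*3.3300)
= 0.7225 / 6.6600
= 0.1085

0.1085


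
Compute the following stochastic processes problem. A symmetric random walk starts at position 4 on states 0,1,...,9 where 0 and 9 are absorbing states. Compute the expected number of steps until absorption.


For symmetric RW on 0,...,N with absorbing barriers, E(i) = i*(N-i)
E(4) = 4 * 5 = 20

20


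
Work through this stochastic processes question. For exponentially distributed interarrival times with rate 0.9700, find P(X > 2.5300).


P(X > t) = exp(-lambda * t)
= exp(-0.9700 * 2.5300)
= exp(-2.4541) = 0.0859

0.0859


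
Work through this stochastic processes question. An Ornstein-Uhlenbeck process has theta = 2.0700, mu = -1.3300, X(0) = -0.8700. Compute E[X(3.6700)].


E[X(t)] = mu + (X(0) - mu)*exp(-theta*t)
= -1.3300 + (-0.8700 - -1.3300)*exp(-2.0700*3.6700)
= -1.3300 + 0.4600 * 5.0201e-04
= -1.3298

-1.3298


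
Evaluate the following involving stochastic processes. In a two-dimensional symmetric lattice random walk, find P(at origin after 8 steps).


P = C(8,4)^2 / 4^8
= 70^2 / 65536
= 4900 / 65536
= 0.0748

0.0748


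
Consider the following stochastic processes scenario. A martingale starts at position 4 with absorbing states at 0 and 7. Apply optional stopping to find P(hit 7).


By optional stopping theorem: E(M at tau) = M(0) = 4
P(hit 7)*7 + P(hit 0)*0 = 4
P(hit 7) = (4 - 0)/(7 - 0) = 4/7 = 0.5714

0.5714


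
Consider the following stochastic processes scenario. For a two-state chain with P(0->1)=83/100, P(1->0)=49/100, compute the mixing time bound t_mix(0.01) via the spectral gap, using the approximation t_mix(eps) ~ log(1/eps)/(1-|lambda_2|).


lambda_2 = |1 - p01 - p10| = |1 - 0.8300 - 0.4900| = 0.3200
t_mix ~ log(1/eps)/(1 - |lambda_2|)
= log(100)/(1 - 0.3200) = 4.6052/0.6800
= 6.7723

6.7723


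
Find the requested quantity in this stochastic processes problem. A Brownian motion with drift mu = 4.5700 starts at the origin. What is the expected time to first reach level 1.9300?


Expected first passage time = a/mu
= 1.9300/4.5700
= 0.4223

0.4223


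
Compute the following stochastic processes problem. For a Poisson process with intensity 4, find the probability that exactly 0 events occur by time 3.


P(N(t)=k) = (lambda*t)^k * exp(-lambda*t) / k!
lambda*t = 12
= 12^0 * exp(-12) / 0!
= 1 * 6.1442e-06 / 1
= 6.1442e-06

6.1442e-06


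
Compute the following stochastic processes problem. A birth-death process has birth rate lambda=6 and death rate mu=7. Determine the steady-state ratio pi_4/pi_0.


For birth-death process, pi_n/pi_0 = (lambda/mu)^n
= (6/7)^4
= 0.5398

0.5398


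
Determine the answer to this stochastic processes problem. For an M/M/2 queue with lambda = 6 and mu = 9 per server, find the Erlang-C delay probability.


a = lambda/mu = 0.6667
rho = a/c = 0.3333
Erlang-C formula applied:
C(c,a) = 0.1667

0.1667


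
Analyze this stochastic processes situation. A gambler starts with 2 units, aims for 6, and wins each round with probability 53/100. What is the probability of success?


Gambler's ruin formula:
r = q/p = 0.4700/0.5300 = 0.8868
P(win) = (1 - r^i)/(1 - r^N)
= (1 - 0.8868^2)/(1 - 0.8868^6)
= 0.4158

0.4158


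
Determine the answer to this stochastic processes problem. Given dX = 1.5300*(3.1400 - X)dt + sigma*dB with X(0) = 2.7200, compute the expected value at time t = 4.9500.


E[X(t)] = mu + (X(0) - mu)*exp(-theta*t)
= 3.1400 + (2.7200 - 3.1400)*exp(-1.5300*4.9500)
= 3.1400 + -0.4200 * 5.1389e-04
= 3.1398

3.1398


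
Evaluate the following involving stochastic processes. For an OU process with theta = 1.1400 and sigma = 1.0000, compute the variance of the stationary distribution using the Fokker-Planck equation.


Stationary variance = sigma^2 / (2*theta)
= 1.0000^2 / (2*1.1400)
= 1.0000 / 2.2800
= 0.4386

0.4386


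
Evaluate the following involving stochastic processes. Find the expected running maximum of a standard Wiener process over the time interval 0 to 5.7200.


E(max B(s)) = sqrt(2t/pi)
= sqrt(2*5.7200/pi)
= sqrt(3.6415)
= 1.9083

1.9083


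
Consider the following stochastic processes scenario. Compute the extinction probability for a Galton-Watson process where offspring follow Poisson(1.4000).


Since mu = 1.4000 > 1, extinction prob q < 1.
Solve s = exp(mu*(s-1)) iteratively.
q = 0.4890

0.4890


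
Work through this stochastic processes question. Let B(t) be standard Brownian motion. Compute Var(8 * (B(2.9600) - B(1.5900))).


Var(alpha*(B(t)-B(s))) = alpha^2 * (t-s)
= 8^2 * (2.9600 - 1.5900)
= 64 * 1.3700
= 87.6800

87.6800


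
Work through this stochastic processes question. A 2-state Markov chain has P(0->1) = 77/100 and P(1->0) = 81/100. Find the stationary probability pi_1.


Stationary distribution: pi_0 = p10/(p01+p10), pi_1 = p01/(p01+p10)
p01 = 0.7700, p10 = 0.8100
pi_1 = 0.4873

0.4873


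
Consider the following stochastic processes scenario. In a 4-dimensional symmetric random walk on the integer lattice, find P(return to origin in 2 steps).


P(return in 2 steps) = P(reverse first step) = 1/(2d)
= 1/8
= 0.1250

0.1250


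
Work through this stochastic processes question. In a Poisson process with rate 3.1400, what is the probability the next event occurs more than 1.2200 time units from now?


P(X > t) = exp(-lambda * t)
= exp(-3.1400 * 1.2200)
= exp(-3.8308) = 0.0217

0.0217


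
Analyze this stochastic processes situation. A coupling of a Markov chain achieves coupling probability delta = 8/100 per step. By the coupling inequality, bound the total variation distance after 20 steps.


TV distance bound <= (1-delta)^n
= (1 - 0.0800)^20
= 0.9200^20
= 0.1887

0.1887


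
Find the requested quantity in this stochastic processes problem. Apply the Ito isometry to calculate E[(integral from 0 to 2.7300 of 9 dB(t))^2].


By Ito isometry: E[(int f dB)^2] = int f^2 dt
= 9^2 * 2.7300
= 81 * 2.7300 = 221.1300

221.1300


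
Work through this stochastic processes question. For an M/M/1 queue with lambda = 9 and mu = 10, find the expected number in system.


rho = 9/10 = 0.9000
L = rho/(1-rho)
= 0.9000/0.1000
= 9.0000

9.0000


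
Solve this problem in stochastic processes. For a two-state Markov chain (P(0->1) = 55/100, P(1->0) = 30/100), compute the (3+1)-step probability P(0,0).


P^4 = P^3 * P^1
Computing via matrix multiplication of the transition matrix.
Entry (0,0) of P^4 = 0.3533

0.3533


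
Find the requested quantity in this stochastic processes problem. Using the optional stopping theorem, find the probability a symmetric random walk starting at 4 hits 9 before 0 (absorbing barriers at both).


By optional stopping theorem: E(M at tau) = M(0) = 4
P(hit 9)*9 + P(hit 0)*0 = 4
P(hit 9) = (4 - 0)/(9 - 0) = 4/9 = 0.4444

0.4444


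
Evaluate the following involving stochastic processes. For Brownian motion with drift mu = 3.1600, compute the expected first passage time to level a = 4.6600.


Expected first passage time = a/mu
= 4.6600/3.1600
= 1.4747

1.4747


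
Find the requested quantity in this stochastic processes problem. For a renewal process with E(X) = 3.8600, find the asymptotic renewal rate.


Long-run renewal rate = 1/E(X)
= 1/3.8600
= 0.2591

0.2591


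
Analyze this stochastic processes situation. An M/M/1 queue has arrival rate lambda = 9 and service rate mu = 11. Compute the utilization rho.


rho = lambda/mu
= 9/11
= 0.8182

0.8182


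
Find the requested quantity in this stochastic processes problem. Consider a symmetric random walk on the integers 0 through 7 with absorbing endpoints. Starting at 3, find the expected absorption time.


For symmetric RW on 0,...,N with absorbing barriers, E(i) = i*(N-i)
E(3) = 3 * 4 = 12

12


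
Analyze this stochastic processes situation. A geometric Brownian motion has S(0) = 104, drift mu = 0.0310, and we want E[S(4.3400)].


E[S(t)] = S(0) * exp(mu * t)
= 104 * exp(0.0310 * 4.3400)
= 104 * 1.1440
= 118.9771

118.9771


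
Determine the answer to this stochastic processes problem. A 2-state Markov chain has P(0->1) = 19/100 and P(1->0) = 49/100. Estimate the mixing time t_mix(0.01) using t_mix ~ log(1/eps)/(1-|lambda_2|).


lambda_2 = |1 - p01 - p10| = |1 - 0.1900 - 0.4900| = 0.3200
t_mix ~ log(1/eps)/(1 - |lambda_2|)
= log(100)/(1 - 0.3200) = 4.6052/0.6800
= 6.7723

6.7723


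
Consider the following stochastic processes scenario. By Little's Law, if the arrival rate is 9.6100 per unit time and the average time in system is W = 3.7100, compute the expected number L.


Little's Law: L = lambda * W
= 9.6100 * 3.7100
= 35.6531

35.6531


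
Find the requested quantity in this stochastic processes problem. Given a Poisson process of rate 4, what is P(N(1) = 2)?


P(N(t)=k) = (lambda*t)^k * exp(-lambda*t) / k!
lambda*t = 4
= 4^2 * exp(-4) / 2!
= 16 * 0.0183 / 2
= 0.1465

0.1465


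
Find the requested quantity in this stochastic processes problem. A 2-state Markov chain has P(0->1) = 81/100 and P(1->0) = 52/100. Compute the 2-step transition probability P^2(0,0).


Computing P^2 by matrix multiplication.
P = [[0.1900, 0.8100], [0.5200, 0.4800]]
After raising P to the power 2:
P^2(0,0) = 0.4573

0.4573


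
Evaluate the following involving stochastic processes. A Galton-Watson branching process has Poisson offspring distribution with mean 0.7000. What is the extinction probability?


Since mu = 0.7000 <= 1, extinction probability = 1.

1.0000


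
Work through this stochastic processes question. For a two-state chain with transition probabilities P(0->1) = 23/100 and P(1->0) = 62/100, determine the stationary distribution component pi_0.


Stationary distribution: pi_0 = p10/(p01+p10), pi_1 = p01/(p01+p10)
p01 = 0.2300, p10 = 0.6200
pi_0 = 0.7294

0.7294


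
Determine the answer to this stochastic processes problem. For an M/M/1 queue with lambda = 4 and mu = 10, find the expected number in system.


rho = 4/10 = 0.4000
L = rho/(1-rho)
= 0.4000/0.6000
= 0.6667

0.6667


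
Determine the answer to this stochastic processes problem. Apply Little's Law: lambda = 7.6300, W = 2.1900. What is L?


Little's Law: L = lambda * W
= 7.6300 * 2.1900
= 16.7097

16.7097


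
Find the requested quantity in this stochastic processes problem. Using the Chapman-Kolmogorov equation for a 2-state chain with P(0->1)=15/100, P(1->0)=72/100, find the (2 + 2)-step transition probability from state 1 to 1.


P^4 = P^2 * P^2
Computing via matrix multiplication of the transition matrix.
Entry (1,1) of P^4 = 0.1727

0.1727


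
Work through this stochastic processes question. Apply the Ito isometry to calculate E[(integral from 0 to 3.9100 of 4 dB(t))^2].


By Ito isometry: E[(int f dB)^2] = int f^2 dt
= 4^2 * 3.9100
= 16 * 3.9100 = 62.5600

62.5600


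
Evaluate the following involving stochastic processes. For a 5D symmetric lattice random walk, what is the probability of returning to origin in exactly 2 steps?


P(return in 2 steps) = P(reverse first step) = 1/(2d)
= 1/10
= 0.1000

0.1000


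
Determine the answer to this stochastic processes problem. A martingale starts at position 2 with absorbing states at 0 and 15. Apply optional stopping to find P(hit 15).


By optional stopping theorem: E(M at tau) = M(0) = 2
P(hit 15)*15 + P(hit 0)*0 = 2
P(hit 15) = (2 - 0)/(15 - 0) = 2/15 = 0.1333

0.1333


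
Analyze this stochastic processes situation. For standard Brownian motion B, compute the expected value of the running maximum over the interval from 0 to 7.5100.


E(max B(s)) = sqrt(2t/pi)
= sqrt(2*7.5100/pi)
= sqrt(4.7810)
= 2.1866

2.1866


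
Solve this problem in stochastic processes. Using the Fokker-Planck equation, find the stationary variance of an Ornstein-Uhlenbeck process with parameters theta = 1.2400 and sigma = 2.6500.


Stationary variance = sigma^2 / (2*theta)
= 2.6500^2 / (2*1.2400)
= 7.0225 / 2.4800
= 2.8317

2.8317
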